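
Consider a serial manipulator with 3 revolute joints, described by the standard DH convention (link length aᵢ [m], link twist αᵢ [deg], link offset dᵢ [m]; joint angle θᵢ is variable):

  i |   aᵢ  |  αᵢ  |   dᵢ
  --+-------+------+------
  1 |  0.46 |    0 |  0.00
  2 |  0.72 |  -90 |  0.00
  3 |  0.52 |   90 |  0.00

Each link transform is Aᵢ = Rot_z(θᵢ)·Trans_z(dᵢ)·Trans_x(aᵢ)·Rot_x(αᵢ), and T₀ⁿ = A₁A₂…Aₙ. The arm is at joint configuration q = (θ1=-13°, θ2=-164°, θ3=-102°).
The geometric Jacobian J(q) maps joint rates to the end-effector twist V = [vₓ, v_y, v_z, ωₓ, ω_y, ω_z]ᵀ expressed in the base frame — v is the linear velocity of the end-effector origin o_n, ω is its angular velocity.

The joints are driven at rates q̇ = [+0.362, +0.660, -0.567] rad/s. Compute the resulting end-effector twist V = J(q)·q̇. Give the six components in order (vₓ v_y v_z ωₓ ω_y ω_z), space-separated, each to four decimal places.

0.3582 -0.4471 -0.0613 -0.0297 0.5662 1.0220

o_n = [-0.1628, -0.1355, 0.5086]
J₁: ẑ×o_n = [0.1355, -0.1628, 0.0000], ω = ẑ
J2: z=[0.0000, 0.0000, 1.0000] o=[0.4482, -0.1035, 0.0000] → [0.0320, -0.6110, 0.0000, 0.0000, 0.0000, 1.0000]
J3: z=[0.0523, -0.9986, 0.0000] o=[-0.2708, -0.1412, 0.0000] → [-0.5079, -0.0266, 0.1081, 0.0523, -0.9986, 0.0000]
V = J·q̇ = [0.3582, -0.4471, -0.0613, -0.0297, 0.5662, 1.0220]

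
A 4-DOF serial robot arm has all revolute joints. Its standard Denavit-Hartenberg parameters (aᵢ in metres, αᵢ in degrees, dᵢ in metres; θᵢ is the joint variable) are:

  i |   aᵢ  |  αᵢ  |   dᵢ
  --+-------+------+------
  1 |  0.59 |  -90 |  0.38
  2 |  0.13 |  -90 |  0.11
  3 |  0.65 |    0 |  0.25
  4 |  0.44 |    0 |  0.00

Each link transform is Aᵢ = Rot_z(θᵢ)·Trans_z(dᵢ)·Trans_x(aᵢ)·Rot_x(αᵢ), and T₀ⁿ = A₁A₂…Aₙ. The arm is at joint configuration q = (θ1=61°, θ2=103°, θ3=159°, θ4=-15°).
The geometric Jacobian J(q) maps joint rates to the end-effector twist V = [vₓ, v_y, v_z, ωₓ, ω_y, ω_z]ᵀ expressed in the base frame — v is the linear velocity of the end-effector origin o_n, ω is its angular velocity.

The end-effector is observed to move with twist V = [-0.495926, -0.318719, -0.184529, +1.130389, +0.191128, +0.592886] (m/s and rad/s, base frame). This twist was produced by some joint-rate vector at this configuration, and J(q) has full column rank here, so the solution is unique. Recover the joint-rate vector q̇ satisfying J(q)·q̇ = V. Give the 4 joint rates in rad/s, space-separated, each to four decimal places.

0.7580 -0.8960 0.2240 -0.9580

o_n = [0.5925, 0.2818, 1.2477]
J₁: ẑ×o_n = [-0.2818, 0.5925, 0.0000], ω = ẑ
J2: z=[-0.8746, 0.4848, 0.0000] o=[0.2860, 0.5160, 0.3800] → [0.4207, 0.7589, 0.0563, -0.8746, 0.4848, 0.0000]
J3: z=[-0.4724, -0.8522, 0.2250] o=[0.1757, 0.5438, 0.2533] → [-0.7885, 0.5635, 0.4790, -0.4724, -0.8522, 0.2250]
J4: z=[-0.4724, -0.8522, 0.2250] o=[0.3275, 0.3372, 0.9008] → [-0.2831, 0.2235, 0.2520, -0.4724, -0.8522, 0.2250]
q̇ = J⁺·V = [0.7580, -0.8960, 0.2240, -0.9580]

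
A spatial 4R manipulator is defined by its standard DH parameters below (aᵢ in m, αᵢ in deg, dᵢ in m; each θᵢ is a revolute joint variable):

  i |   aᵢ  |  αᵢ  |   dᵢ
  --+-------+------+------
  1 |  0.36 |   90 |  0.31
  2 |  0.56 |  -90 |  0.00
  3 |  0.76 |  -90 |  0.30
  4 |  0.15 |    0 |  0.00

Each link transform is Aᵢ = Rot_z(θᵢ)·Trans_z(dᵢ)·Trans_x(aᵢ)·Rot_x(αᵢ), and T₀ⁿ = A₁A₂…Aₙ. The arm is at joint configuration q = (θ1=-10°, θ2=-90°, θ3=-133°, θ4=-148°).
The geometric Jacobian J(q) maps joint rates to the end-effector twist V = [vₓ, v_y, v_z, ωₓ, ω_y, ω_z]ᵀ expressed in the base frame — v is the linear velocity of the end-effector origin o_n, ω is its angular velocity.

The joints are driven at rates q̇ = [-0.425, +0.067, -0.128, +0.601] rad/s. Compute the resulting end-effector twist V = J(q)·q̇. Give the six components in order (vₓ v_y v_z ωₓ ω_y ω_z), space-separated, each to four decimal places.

-0.1610 -0.2701 0.1172 -0.2089 -0.4474 -0.8645

o_n = [0.6479, -0.5842, 0.1816]
J₁: ẑ×o_n = [0.5842, 0.6479, -0.0000], ω = ẑ
J2: z=[-0.1736, -0.9848, 0.0000] o=[0.3545, -0.0625, 0.3100] → [0.1265, -0.0223, 0.3795, -0.1736, -0.9848, 0.0000]
J3: z=[0.9848, -0.1736, 0.0000] o=[0.3545, -0.0625, -0.2500] → [-0.0749, -0.4250, -0.4628, 0.9848, -0.1736, 0.0000]
J4: z=[-0.1184, -0.6716, -0.7314] o=[0.5535, -0.6620, 0.2683] → [0.1152, -0.0793, 0.0542, -0.1184, -0.6716, -0.7314]
V = J·q̇ = [-0.1610, -0.2701, 0.1172, -0.2089, -0.4474, -0.8645]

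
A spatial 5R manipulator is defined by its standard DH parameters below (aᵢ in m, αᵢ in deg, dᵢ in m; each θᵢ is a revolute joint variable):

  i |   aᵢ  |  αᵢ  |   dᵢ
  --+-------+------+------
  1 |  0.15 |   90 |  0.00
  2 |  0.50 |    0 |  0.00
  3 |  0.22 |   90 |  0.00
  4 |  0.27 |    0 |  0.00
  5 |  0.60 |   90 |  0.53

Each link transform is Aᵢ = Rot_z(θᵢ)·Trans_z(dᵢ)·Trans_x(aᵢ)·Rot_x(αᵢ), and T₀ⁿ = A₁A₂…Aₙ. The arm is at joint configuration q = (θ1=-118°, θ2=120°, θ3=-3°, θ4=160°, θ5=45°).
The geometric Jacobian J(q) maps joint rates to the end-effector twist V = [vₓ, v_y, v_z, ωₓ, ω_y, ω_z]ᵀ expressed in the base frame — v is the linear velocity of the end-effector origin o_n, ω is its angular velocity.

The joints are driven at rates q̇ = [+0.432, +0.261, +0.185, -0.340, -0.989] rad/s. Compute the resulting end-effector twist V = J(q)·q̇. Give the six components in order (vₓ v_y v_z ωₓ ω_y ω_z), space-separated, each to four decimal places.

-0.5090 0.1820 -0.0100 0.1621 1.2549 -0.1714

o_n = [-0.1555, -0.6358, 0.1591]
J₁: ẑ×o_n = [0.6358, -0.1555, 0.0000], ω = ẑ
J2: z=[-0.8829, 0.4695, 0.0000] o=[-0.0704, -0.1324, 0.0000] → [0.0747, 0.1405, 0.4844, -0.8829, 0.4695, 0.0000]
J3: z=[-0.8829, 0.4695, 0.0000] o=[0.0469, 0.0883, 0.4330] → [-0.1286, -0.2419, 0.7344, -0.8829, 0.4695, 0.0000]
J4: z=[-0.4183, -0.7867, 0.4540] o=[0.0938, 0.1765, 0.6290] → [0.7385, -0.3098, 0.1437, -0.4183, -0.7867, 0.4540]
J5: z=[-0.4183, -0.7867, 0.4540] o=[-0.0418, 0.1181, 0.4030] → [0.5342, -0.1536, 0.2259, -0.4183, -0.7867, 0.4540]
V = J·q̇ = [-0.5090, 0.1820, -0.0100, 0.1621, 1.2549, -0.1714]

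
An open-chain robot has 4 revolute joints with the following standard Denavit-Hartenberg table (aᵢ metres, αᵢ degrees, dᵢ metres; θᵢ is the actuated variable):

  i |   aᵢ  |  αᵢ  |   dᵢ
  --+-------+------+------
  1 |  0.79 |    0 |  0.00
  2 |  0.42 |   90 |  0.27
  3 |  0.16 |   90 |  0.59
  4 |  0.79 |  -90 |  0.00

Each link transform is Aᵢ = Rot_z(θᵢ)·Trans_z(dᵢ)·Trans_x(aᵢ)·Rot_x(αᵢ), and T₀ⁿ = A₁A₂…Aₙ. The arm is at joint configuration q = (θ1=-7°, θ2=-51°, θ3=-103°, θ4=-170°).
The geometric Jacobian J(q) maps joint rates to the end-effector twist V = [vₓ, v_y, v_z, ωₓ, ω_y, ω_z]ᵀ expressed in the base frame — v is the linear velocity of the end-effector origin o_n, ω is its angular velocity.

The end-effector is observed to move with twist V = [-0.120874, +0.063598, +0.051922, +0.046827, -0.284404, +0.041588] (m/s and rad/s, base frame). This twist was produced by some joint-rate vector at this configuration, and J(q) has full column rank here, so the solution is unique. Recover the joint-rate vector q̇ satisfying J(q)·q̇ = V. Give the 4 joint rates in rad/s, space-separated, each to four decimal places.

o_n = [0.6963, -0.8103, 0.8722]
J₁: ẑ×o_n = [0.8103, 0.6963, -0.0000], ω = ẑ
J2: z=[0.0000, 0.0000, 1.0000] o=[0.7841, -0.0963, 0.0000] → [0.7140, -0.0878, 0.0000, 0.0000, 0.0000, 1.0000]
J3: z=[-0.8480, -0.5299, 0.0000] o=[1.0067, -0.4525, 0.2700] → [-0.3191, 0.5107, 0.1390, -0.8480, -0.5299, 0.0000]
J4: z=[-0.5163, 0.8263, 0.2250] o=[0.4873, -0.7346, 0.1141] → [0.6434, 0.4384, -0.1337, -0.5163, 0.8263, 0.2250]
q̇ = J⁺·V = [0.1730, -0.0700, 0.1110, -0.2730]

0.1730 -0.0700 0.1110 -0.2730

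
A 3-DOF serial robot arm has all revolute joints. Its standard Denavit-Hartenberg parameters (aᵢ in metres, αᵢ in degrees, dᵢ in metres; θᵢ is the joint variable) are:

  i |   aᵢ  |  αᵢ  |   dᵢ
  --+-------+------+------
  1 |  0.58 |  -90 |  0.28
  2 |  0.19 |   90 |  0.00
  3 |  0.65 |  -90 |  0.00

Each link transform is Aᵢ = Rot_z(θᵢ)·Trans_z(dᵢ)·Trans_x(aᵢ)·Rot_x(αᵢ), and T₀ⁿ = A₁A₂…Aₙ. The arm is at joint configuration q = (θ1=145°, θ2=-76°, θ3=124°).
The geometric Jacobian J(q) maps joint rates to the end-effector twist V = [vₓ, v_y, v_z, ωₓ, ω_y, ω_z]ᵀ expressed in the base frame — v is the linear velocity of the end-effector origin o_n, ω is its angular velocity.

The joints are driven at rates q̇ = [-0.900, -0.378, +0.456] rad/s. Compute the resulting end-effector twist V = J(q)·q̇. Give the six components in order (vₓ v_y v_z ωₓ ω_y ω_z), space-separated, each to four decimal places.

-0.0279 0.8130 -0.2543 0.5792 0.0559 -0.7897

o_n = [-0.7498, -0.1328, 0.1117]
J₁: ẑ×o_n = [0.1328, -0.7498, 0.0000], ω = ẑ
J2: z=[-0.5736, -0.8192, 0.0000] o=[-0.4751, 0.3327, 0.2800] → [0.1379, -0.0965, 0.0420, -0.5736, -0.8192, 0.0000]
J3: z=[0.7948, -0.5565, 0.2419] o=[-0.5128, 0.3590, 0.4644] → [0.3153, 0.2230, -0.5229, 0.7948, -0.5565, 0.2419]
V = J·q̇ = [-0.0279, 0.8130, -0.2543, 0.5792, 0.0559, -0.7897]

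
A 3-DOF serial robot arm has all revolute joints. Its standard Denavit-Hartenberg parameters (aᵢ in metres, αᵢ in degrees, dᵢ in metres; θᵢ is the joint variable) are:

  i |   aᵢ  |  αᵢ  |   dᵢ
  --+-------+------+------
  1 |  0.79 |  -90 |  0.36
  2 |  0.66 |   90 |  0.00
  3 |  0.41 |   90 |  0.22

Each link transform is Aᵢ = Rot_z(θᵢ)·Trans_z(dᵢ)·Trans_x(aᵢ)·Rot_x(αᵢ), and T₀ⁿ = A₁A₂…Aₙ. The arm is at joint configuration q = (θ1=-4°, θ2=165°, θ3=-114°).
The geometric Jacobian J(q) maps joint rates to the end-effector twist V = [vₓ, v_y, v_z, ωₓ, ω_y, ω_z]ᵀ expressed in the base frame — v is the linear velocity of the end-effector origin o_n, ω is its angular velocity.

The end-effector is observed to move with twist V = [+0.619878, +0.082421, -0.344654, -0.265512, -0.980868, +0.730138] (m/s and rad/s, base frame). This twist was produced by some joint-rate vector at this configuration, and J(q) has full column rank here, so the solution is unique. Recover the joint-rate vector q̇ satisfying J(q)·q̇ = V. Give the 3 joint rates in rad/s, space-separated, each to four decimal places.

-0.0030 -0.9970 -0.7590

o_n = [0.3435, -0.3995, 0.0198]
J₁: ẑ×o_n = [0.3995, 0.3435, -0.0000], ω = ẑ
J2: z=[0.0698, 0.9976, 0.0000] o=[0.7881, -0.0551, 0.3600] → [-0.3393, 0.0237, 0.4195, 0.0698, 0.9976, 0.0000]
J3: z=[0.2582, -0.0181, -0.9659] o=[0.1521, -0.0106, 0.1892] → [-0.3725, -0.1411, -0.0969, 0.2582, -0.0181, -0.9659]
q̇ = J⁺·V = [-0.0030, -0.9970, -0.7590]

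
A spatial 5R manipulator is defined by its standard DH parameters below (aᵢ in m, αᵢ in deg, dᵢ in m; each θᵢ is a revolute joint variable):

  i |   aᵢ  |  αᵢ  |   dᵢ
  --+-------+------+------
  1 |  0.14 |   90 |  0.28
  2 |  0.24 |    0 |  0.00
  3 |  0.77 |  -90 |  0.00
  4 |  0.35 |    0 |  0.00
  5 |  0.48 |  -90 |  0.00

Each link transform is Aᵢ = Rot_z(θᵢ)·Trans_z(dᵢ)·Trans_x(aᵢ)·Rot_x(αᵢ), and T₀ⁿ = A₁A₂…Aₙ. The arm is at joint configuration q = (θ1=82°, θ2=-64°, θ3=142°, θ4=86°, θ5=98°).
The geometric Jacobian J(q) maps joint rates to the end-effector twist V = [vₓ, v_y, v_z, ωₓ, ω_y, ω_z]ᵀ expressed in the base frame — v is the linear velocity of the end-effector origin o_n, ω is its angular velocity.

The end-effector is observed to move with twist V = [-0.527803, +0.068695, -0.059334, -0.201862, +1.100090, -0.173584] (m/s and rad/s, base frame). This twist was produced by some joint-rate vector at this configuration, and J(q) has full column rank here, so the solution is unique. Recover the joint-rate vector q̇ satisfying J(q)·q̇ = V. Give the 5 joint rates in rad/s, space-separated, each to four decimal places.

0.0520 -0.4670 0.1140 -0.1420 -0.9430

o_n = [-0.2693, 0.3517, 0.3730]
J₁: ẑ×o_n = [-0.3517, -0.2693, 0.0000], ω = ẑ
J2: z=[0.9903, -0.1392, 0.0000] o=[0.0195, 0.1386, 0.2800] → [-0.0129, -0.0921, 0.1708, 0.9903, -0.1392, 0.0000]
J3: z=[0.9903, -0.1392, 0.0000] o=[0.0341, 0.2428, 0.0643] → [-0.0430, -0.3057, 0.0656, 0.9903, -0.1392, 0.0000]
J4: z=[-0.1361, -0.9686, 0.2079] o=[0.0564, 0.4014, 0.8175] → [0.4409, -0.1282, -0.3088, -0.1361, -0.9686, 0.2079]
J5: z=[-0.1361, -0.9686, 0.2079] o=[-0.2886, 0.4550, 0.8413] → [0.4751, -0.0597, 0.0328, -0.1361, -0.9686, 0.2079]
q̇ = J⁺·V = [0.0520, -0.4670, 0.1140, -0.1420, -0.9430]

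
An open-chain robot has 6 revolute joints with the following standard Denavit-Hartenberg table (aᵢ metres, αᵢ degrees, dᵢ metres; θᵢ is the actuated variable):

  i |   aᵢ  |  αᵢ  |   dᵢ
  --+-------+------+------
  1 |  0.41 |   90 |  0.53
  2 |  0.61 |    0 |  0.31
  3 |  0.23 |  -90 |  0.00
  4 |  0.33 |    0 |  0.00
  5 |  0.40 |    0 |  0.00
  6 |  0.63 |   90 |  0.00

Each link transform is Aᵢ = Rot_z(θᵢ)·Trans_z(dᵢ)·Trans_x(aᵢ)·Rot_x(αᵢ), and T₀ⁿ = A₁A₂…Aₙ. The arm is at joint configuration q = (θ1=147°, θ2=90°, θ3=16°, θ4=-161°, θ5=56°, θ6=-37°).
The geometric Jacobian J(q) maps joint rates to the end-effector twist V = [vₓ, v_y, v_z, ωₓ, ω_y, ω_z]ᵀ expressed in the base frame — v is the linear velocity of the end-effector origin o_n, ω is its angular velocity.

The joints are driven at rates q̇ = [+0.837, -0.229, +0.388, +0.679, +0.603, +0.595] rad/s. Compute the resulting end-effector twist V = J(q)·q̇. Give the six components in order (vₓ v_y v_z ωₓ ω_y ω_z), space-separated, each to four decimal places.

o_n = [0.1475, 1.3251, 0.4844]
J₁: ẑ×o_n = [-1.3251, 0.1475, 0.0000], ω = ẑ
J2: z=[0.5446, 0.8387, 0.0000] o=[-0.3439, 0.2233, 0.5300] → [-0.0382, 0.0248, 0.1880, 0.5446, 0.8387, 0.0000]
J3: z=[0.5446, 0.8387, 0.0000] o=[-0.1750, 0.4833, 1.1400] → [-0.5498, 0.3571, 0.1880, 0.5446, 0.8387, 0.0000]
J4: z=[0.8062, -0.5235, -0.2756] o=[-0.1218, 0.4488, 1.3611] → [0.7005, 0.6325, 0.8475, 0.8062, -0.5235, -0.2756]
J5: z=[0.8062, -0.5235, -0.2756] o=[-0.1355, 0.5857, 1.0612] → [0.5057, 0.3870, 0.7442, 0.8062, -0.5235, -0.2756]
J6: z=[0.8062, -0.5235, -0.2756] o=[0.0510, 0.9253, 0.9616] → [0.3600, 0.3581, 0.3728, 0.8062, -0.5235, -0.2756]
V = J·q̇ = [-0.3188, 1.1322, 1.2760, 1.5998, -0.8493, 0.3196]

-0.3188 1.1322 1.2760 1.5998 -0.8493 0.3196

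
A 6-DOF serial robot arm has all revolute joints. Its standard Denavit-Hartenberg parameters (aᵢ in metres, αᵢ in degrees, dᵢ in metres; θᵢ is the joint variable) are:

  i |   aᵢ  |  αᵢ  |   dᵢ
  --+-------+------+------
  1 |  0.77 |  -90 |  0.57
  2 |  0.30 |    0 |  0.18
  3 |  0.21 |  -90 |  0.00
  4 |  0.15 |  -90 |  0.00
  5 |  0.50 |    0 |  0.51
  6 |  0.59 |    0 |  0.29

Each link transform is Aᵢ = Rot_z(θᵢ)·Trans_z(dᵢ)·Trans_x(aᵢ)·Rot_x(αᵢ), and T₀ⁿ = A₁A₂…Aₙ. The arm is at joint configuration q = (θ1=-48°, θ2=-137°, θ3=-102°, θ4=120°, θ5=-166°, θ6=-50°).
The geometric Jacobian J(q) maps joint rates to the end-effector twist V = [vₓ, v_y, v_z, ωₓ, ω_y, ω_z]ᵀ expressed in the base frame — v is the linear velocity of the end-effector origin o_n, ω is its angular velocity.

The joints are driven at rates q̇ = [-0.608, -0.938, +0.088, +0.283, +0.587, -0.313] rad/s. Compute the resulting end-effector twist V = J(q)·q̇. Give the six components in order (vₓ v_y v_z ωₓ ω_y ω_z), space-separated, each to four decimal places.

-0.2058 -0.3311 -0.0717 -0.6104 -0.3876 -0.2588

o_n = [1.4783, 0.2766, 0.7239]
J₁: ẑ×o_n = [-0.2766, 1.4783, 0.0000], ω = ẑ
J2: z=[0.7431, 0.6691, 0.0000] o=[0.5152, -0.5722, 0.5700] → [0.1030, -0.1144, -0.0136, 0.7431, 0.6691, 0.0000]
J3: z=[0.7431, 0.6691, 0.0000] o=[0.5022, -0.2887, 0.7746] → [-0.0339, 0.0377, -0.2330, 0.7431, 0.6691, 0.0000]
J4: z=[-0.5736, 0.6370, 0.5150] o=[0.4298, -0.2084, 0.5946] → [-0.1674, 0.6142, -0.9460, -0.5736, 0.6370, 0.5150]
J5: z=[0.6700, 0.0031, 0.7423] o=[0.3591, -0.3240, 0.6589] → [-0.4456, 0.7872, 0.3989, 0.6700, 0.0031, 0.7423]
J6: z=[0.6700, 0.0031, 0.7423] o=[0.8601, 0.1286, 0.8918] → [-0.1103, 0.5714, 0.0972, 0.6700, 0.0031, 0.7423]
V = J·q̇ = [-0.2058, -0.3311, -0.0717, -0.6104, -0.3876, -0.2588]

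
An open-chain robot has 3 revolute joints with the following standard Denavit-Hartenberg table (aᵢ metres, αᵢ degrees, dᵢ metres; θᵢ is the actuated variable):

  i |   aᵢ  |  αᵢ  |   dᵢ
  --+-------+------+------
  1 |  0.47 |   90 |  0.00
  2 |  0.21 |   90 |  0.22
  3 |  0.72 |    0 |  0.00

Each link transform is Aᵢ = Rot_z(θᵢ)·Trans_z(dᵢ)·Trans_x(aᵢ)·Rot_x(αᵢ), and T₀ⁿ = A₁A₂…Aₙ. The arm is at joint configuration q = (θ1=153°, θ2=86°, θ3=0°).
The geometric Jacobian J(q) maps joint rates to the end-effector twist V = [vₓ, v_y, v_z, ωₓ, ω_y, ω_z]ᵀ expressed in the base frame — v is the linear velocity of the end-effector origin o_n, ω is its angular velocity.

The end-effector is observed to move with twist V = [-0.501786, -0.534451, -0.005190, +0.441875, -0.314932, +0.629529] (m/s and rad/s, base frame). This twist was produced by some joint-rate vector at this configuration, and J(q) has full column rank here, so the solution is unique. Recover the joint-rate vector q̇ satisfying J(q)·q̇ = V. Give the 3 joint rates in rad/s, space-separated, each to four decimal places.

0.5920 -0.0800 -0.5380

o_n = [-0.3767, 0.4388, 0.9277]
J₁: ẑ×o_n = [-0.4388, -0.3767, 0.0000], ω = ẑ
J2: z=[0.4540, 0.8910, 0.0000] o=[-0.4188, 0.2134, 0.0000] → [0.8266, -0.4212, 0.0649, 0.4540, 0.8910, 0.0000]
J3: z=[-0.8888, 0.4529, -0.0698] o=[-0.3319, 0.4160, 0.2095] → [0.3269, 0.6415, 0.0000, -0.8888, 0.4529, -0.0698]
q̇ = J⁺·V = [0.5920, -0.0800, -0.5380]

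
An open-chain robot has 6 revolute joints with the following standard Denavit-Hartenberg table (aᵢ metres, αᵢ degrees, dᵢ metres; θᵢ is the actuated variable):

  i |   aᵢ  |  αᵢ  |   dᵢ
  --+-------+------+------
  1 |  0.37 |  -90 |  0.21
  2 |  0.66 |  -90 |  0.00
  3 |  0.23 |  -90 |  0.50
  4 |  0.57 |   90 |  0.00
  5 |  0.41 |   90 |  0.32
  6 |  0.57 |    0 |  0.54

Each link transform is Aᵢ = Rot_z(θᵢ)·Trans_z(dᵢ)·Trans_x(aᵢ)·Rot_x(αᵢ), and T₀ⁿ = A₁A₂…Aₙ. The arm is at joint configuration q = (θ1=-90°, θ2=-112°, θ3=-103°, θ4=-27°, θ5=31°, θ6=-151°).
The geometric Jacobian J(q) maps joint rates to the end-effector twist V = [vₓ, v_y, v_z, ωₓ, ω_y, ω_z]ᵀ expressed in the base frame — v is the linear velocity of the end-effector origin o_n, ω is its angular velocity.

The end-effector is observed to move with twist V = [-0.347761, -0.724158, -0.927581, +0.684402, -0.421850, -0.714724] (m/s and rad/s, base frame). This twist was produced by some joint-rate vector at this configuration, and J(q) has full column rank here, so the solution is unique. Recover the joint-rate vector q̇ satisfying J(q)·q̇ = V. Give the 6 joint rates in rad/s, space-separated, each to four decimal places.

-0.5050 0.8660 -0.3930 0.0040 0.6730 0.4530

o_n = [0.7608, -1.2088, 0.5084]
J₁: ẑ×o_n = [1.2088, 0.7608, -0.0000], ω = ẑ
J2: z=[1.0000, 0.0000, 0.0000] o=[0.0000, -0.3700, 0.2100] → [0.0000, -0.2984, -0.8388, 1.0000, 0.0000, 0.0000]
J3: z=[0.0000, -0.9272, 0.3746] o=[-0.0000, -0.1228, 0.8219] → [0.6975, 0.2850, 0.7054, 0.0000, -0.9272, 0.3746]
J4: z=[0.2250, 0.3650, 0.9034] o=[0.2241, -0.6057, 0.9613] → [0.3795, 0.5868, -0.3316, 0.2250, 0.3650, 0.9034]
J5: z=[-0.4424, -0.7879, 0.4285] o=[0.7190, -0.8885, 0.9523] → [0.4869, -0.1784, 0.1747, -0.4424, -0.7879, 0.4285]
J6: z=[0.2543, -0.5683, -0.7825] o=[0.9300, -1.2378, 1.2746] → [0.4582, 0.3272, -0.0888, 0.2543, -0.5683, -0.7825]
q̇ = J⁺·V = [-0.5050, 0.8660, -0.3930, 0.0040, 0.6730, 0.4530]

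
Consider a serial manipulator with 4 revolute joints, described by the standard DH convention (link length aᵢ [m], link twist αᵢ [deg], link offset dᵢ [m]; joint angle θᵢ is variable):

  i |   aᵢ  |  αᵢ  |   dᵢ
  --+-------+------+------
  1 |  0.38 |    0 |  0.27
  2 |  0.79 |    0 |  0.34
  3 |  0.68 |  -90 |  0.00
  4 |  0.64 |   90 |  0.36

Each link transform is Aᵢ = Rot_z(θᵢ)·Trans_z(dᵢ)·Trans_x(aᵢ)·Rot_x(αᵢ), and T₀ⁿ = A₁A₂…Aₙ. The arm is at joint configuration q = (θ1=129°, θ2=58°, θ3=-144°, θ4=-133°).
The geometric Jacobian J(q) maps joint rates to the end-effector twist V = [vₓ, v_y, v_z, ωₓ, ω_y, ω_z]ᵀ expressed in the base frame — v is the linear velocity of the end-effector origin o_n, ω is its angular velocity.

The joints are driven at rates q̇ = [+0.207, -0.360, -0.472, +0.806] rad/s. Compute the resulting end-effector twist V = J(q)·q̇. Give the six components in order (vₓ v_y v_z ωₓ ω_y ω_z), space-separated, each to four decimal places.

0.4684 0.3699 0.3518 -0.5497 0.5895 -0.6250

o_n = [-1.0907, 0.6284, 1.0781]
J₁: ẑ×o_n = [-0.6284, -1.0907, 0.0000], ω = ẑ
J2: z=[0.0000, 0.0000, 1.0000] o=[-0.2391, 0.2953, 0.2700] → [-0.3331, -0.8515, 0.0000, 0.0000, 0.0000, 1.0000]
J3: z=[0.0000, 0.0000, 1.0000] o=[-1.0233, 0.1990, 0.6100] → [-0.4294, -0.0674, 0.0000, 0.0000, 0.0000, 1.0000]
J4: z=[-0.6820, 0.7314, 0.0000] o=[-0.5259, 0.6628, 0.6100] → [0.3423, 0.3192, 0.4365, -0.6820, 0.7314, 0.0000]
V = J·q̇ = [0.4684, 0.3699, 0.3518, -0.5497, 0.5895, -0.6250]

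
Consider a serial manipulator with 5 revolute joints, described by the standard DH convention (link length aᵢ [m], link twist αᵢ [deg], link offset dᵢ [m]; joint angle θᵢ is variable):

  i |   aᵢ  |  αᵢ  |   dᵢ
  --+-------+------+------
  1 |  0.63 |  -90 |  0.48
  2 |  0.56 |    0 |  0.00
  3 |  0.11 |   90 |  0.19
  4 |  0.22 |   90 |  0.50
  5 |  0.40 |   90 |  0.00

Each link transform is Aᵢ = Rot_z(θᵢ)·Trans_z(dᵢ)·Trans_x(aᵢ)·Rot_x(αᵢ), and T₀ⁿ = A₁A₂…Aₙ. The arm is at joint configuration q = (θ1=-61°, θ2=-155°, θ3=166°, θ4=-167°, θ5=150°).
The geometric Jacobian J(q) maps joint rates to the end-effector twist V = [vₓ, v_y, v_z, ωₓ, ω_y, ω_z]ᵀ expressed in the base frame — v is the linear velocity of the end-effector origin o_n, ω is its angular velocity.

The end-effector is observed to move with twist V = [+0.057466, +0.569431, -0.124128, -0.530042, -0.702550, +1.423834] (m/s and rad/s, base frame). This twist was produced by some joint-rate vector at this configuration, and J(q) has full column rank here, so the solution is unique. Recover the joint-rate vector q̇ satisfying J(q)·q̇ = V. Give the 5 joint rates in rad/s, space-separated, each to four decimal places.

0.4960 -0.8660 0.8150 0.9790 -0.7730

o_n = [0.4261, -0.3182, 1.3593]
J₁: ẑ×o_n = [0.3182, 0.4261, -0.0000], ω = ẑ
J2: z=[0.8746, 0.4848, 0.0000] o=[0.3054, -0.5510, 0.4800] → [0.4263, -0.7691, 0.1451, 0.8746, 0.4848, 0.0000]
J3: z=[0.8746, 0.4848, 0.0000] o=[0.0594, -0.1071, 0.7167] → [0.3116, -0.5621, -0.3625, 0.8746, 0.4848, 0.0000]
J4: z=[0.0925, -0.1669, 0.9816] o=[0.2779, -0.1094, 0.6957] → [0.0942, 0.0841, 0.0054, 0.0925, -0.1669, 0.9816]
J5: z=[0.7451, 0.6655, 0.0429] o=[0.1789, -0.0328, 1.2274] → [0.1000, -0.0877, -0.3772, 0.7451, 0.6655, 0.0429]
q̇ = J⁺·V = [0.4960, -0.8660, 0.8150, 0.9790, -0.7730]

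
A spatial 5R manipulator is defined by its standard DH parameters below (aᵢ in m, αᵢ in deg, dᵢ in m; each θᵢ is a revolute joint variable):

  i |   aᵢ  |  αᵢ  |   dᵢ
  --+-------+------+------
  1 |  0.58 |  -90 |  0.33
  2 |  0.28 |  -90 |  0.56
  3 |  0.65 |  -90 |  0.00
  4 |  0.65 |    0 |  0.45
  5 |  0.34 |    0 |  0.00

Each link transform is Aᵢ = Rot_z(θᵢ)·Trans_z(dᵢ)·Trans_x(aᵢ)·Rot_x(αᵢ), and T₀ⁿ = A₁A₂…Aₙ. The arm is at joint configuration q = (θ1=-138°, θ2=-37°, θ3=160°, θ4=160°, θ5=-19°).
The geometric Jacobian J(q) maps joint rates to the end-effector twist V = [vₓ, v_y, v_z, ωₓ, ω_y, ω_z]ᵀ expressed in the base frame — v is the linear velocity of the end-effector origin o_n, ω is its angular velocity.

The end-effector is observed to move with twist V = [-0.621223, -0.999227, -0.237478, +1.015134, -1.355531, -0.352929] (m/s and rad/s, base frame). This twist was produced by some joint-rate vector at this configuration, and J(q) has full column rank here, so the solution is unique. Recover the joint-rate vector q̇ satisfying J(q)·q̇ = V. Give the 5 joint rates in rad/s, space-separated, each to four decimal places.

o_n = [0.2729, -1.1804, 0.8816]
J₁: ẑ×o_n = [1.1804, 0.2729, -0.0000], ω = ẑ
J2: z=[0.6691, -0.7431, 0.0000] o=[-0.4310, -0.3881, 0.3300] → [-0.4099, -0.3691, -0.0070, 0.6691, -0.7431, 0.0000]
J3: z=[-0.4472, -0.4027, -0.7986] o=[-0.2225, -0.9539, 0.4985] → [-0.3352, -0.2243, 0.3008, -0.4472, -0.4027, -0.7986]
J4: z=[0.8318, -0.5156, -0.2058] o=[-0.0087, -0.4623, 0.1309] → [-0.5348, -0.6823, -0.4521, 0.8318, -0.5156, -0.2058]
J5: z=[0.8318, -0.5156, -0.2058] o=[0.2641, -1.0667, 0.5613] → [-0.1885, -0.2682, -0.0900, 0.8318, -0.5156, -0.2058]
q̇ = J⁺·V = [0.3810, 0.8080, 0.6780, 0.9710, -0.0360]

0.3810 0.8080 0.6780 0.9710 -0.0360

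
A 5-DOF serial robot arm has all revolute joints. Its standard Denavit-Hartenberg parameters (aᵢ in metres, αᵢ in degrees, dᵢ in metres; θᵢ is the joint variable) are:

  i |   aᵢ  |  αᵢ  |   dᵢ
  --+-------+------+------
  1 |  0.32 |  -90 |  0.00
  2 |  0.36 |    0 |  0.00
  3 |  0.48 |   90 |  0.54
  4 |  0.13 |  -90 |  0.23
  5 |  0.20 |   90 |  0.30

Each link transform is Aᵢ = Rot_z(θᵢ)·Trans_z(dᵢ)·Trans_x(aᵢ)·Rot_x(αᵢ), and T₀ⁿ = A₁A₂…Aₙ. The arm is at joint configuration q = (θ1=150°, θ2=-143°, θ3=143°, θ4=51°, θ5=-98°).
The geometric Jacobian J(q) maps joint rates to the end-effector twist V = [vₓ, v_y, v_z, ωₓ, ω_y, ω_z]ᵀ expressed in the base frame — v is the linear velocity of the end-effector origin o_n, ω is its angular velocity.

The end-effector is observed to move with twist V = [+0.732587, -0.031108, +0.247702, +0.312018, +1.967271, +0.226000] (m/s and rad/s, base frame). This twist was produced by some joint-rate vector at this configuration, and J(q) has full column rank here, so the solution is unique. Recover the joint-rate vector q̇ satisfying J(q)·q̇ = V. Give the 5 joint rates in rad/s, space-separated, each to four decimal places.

o_n = [-0.7017, -0.5281, 0.6447]
J₁: ẑ×o_n = [0.5281, -0.7017, 0.0000], ω = ẑ
J2: z=[-0.5000, -0.8660, 0.0000] o=[-0.2771, 0.1600, 0.0000] → [-0.5583, 0.3224, -0.0236, -0.5000, -0.8660, 0.0000]
J3: z=[-0.5000, -0.8660, 0.0000] o=[-0.0281, 0.0162, 0.2167] → [-0.3707, 0.2140, -0.3112, -0.5000, -0.8660, 0.0000]
J4: z=[-0.0000, 0.0000, 1.0000] o=[-0.7138, -0.2114, 0.2167] → [0.3167, 0.0121, 0.0000, -0.0000, 0.0000, 1.0000]
J5: z=[0.3584, -0.9336, 0.0000] o=[-0.8352, -0.2580, 0.4467] → [-0.1849, -0.0710, 0.0278, 0.3584, -0.9336, 0.0000]
q̇ = J⁺·V = [-0.3120, -0.4370, -0.8450, 0.5380, -0.9180]

-0.3120 -0.4370 -0.8450 0.5380 -0.9180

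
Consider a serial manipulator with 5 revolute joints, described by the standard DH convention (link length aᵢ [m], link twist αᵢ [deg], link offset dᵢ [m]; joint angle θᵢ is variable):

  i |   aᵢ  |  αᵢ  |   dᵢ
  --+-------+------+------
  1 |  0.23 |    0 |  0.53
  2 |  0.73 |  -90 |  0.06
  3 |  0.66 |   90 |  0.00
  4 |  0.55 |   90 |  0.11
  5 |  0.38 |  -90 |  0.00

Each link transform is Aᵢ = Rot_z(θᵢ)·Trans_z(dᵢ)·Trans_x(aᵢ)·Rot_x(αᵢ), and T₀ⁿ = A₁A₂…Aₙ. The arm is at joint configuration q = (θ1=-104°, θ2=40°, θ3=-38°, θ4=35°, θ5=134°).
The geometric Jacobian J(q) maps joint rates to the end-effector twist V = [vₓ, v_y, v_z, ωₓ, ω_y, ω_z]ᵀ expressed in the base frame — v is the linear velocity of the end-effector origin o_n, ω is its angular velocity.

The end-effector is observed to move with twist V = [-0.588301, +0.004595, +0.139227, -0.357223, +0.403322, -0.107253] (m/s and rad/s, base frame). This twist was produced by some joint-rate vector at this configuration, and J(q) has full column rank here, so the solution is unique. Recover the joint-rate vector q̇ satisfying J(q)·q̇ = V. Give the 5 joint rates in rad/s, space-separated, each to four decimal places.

o_n = [0.6173, -1.2286, 1.4427]
J₁: ẑ×o_n = [1.2286, 0.6173, -0.0000], ω = ẑ
J2: z=[0.0000, 0.0000, 1.0000] o=[-0.0556, -0.2232, 0.5300] → [1.0055, 0.6729, -0.0000, 0.0000, 0.0000, 1.0000]
J3: z=[0.8988, 0.4384, 0.0000] o=[0.2644, -0.8793, 0.5900] → [0.3738, -0.7664, -0.4687, 0.8988, 0.4384, 0.0000]
J4: z=[-0.2699, 0.5534, 0.7880] o=[0.4924, -1.3467, 0.9963] → [0.1539, 0.2189, -0.1010, -0.2699, 0.5534, 0.7880]
J5: z=[-0.5381, -0.7653, 0.3531] o=[0.9018, -1.4667, 1.3604] → [-0.1470, -0.0562, -0.3459, -0.5381, -0.7653, 0.3531]
q̇ = J⁺·V = [-0.0800, -0.5100, -0.3040, 0.7000, -0.1950]

-0.0800 -0.5100 -0.3040 0.7000 -0.1950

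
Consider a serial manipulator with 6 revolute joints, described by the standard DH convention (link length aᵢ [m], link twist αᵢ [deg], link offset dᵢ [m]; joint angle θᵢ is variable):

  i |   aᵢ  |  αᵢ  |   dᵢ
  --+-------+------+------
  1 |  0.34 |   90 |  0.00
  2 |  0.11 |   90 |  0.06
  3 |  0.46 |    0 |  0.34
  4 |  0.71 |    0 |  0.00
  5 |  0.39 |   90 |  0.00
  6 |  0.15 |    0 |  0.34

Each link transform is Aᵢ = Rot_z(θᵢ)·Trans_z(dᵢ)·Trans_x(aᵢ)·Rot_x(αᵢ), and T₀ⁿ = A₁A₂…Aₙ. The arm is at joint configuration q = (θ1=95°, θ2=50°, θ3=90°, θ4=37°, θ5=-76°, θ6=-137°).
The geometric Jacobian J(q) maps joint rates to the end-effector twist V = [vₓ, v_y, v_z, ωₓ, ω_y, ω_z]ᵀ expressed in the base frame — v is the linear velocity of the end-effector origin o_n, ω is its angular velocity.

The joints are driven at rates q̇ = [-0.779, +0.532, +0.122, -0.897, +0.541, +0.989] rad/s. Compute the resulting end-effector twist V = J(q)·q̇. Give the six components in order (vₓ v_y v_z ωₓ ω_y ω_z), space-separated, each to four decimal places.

o_n = [1.0343, 0.6942, -0.0583]
J₁: ẑ×o_n = [-0.6942, 1.0343, 0.0000], ω = ẑ
J2: z=[0.9962, 0.0872, 0.0000] o=[-0.0296, 0.3387, 0.0000] → [-0.0051, 0.0581, 0.2614, 0.9962, 0.0872, 0.0000]
J3: z=[-0.0668, 0.7631, -0.6428] o=[0.0240, 0.4144, 0.0843] → [0.0710, -0.6590, -0.7897, -0.0668, 0.7631, -0.6428]
J4: z=[-0.0668, 0.7631, -0.6428] o=[0.4595, 0.7139, -0.1343] → [0.0453, -0.3644, -0.4373, -0.0668, 0.7631, -0.6428]
J5: z=[-0.0668, 0.7631, -0.6428] o=[1.0483, 0.4897, -0.4616] → [0.4392, 0.0359, -0.0030, -0.0668, 0.7631, -0.6428]
J6: z=[-0.6705, 0.4428, 0.5953] o=[1.3365, 0.6733, -0.2736] → [0.0829, -0.0356, 0.1198, -0.6705, 0.4428, 0.5953]
V = J·q̇ = [0.8257, -0.5441, 0.5519, -0.1175, 0.3057, -0.0398]

0.8257 -0.5441 0.5519 -0.1175 0.3057 -0.0398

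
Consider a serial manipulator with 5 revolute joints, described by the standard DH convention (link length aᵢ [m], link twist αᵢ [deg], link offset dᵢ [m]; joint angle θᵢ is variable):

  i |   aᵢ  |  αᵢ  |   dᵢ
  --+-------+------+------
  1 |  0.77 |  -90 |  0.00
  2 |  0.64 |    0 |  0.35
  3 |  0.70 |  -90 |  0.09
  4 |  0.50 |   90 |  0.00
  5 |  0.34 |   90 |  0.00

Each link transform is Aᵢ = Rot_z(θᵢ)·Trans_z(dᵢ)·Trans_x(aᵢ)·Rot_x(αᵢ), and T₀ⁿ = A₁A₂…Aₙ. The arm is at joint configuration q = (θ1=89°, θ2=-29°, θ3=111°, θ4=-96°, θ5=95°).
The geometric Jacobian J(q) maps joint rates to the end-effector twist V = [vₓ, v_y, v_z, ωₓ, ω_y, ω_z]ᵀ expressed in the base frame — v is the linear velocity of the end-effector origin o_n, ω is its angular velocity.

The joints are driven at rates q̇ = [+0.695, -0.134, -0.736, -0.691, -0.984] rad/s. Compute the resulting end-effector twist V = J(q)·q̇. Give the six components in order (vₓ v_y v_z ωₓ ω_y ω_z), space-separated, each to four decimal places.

o_n = [-0.8887, 1.1006, -0.3814]
J₁: ẑ×o_n = [-1.1006, -0.8887, 0.0000], ω = ẑ
J2: z=[-0.9998, 0.0175, 0.0000] o=[0.0134, 0.7699, 0.0000] → [-0.0067, -0.3813, -0.3149, -0.9998, 0.0175, 0.0000]
J3: z=[-0.9998, 0.0175, 0.0000] o=[-0.3267, 1.3357, 0.3103] → [-0.0121, -0.6915, 0.2448, -0.9998, 0.0175, 0.0000]
J4: z=[-0.0173, -0.9901, -0.1392] o=[-0.4150, 1.4346, -0.3829] → [-0.0480, 0.0660, -0.4632, -0.0173, -0.9901, -0.1392]
J5: z=[0.1021, -0.1402, 0.9848] o=[-0.9123, 1.4360, -0.3312] → [0.3374, 0.0284, -0.0309, 0.1021, -0.1402, 0.9848]
V = J·q̇ = [-1.0540, -0.1311, 0.2125, 0.7813, 0.8070, -0.1779]

-1.0540 -0.1311 0.2125 0.7813 0.8070 -0.1779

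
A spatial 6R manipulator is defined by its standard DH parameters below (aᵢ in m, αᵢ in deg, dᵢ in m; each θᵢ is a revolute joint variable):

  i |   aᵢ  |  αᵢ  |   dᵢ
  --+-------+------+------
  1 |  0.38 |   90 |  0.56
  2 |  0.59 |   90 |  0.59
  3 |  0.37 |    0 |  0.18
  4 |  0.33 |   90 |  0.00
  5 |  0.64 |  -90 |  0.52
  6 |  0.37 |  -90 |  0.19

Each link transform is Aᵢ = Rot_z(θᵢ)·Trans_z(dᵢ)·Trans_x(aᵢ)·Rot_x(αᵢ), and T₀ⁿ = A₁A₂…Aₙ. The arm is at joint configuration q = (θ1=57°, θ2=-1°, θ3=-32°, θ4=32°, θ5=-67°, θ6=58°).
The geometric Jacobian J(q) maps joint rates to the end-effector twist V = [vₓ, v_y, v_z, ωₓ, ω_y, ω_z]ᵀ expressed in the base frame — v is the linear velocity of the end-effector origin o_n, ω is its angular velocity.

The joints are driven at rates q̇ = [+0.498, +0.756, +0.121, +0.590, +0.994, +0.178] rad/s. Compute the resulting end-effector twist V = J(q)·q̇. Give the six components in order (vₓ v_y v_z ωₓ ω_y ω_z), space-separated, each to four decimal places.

-0.0269 0.6814 0.7540 -0.1178 0.2556 -0.2853

o_n = [1.3143, 1.6792, 1.0450]
J₁: ẑ×o_n = [-1.6792, 1.3143, 0.0000], ω = ẑ
J2: z=[0.8387, -0.5446, 0.0000] o=[0.2070, 0.3187, 0.5600] → [-0.2642, -0.4068, 1.7441, 0.8387, -0.5446, 0.0000]
J3: z=[-0.0095, -0.0146, -0.9998] o=[1.0231, 0.4921, 0.5497] → [1.1796, -0.2865, -0.0070, -0.0095, -0.0146, -0.9998]
J4: z=[-0.0095, -0.0146, -0.9998] o=[1.0278, 0.8594, 0.3643] → [0.8097, -0.2800, -0.0036, -0.0095, -0.0146, -0.9998]
J5: z=[-0.8387, 0.5446, -0.0000] o=[1.2075, 1.1361, 0.3585] → [0.3739, 0.5758, -0.5136, -0.8387, 0.5446, -0.0000]
J6: z=[0.4976, 0.7662, -0.4067] o=[0.9132, 1.6376, 0.9432] → [0.0949, -0.2138, -0.2867, 0.4976, 0.7662, -0.4067]
V = J·q̇ = [-0.0269, 0.6814, 0.7540, -0.1178, 0.2556, -0.2853]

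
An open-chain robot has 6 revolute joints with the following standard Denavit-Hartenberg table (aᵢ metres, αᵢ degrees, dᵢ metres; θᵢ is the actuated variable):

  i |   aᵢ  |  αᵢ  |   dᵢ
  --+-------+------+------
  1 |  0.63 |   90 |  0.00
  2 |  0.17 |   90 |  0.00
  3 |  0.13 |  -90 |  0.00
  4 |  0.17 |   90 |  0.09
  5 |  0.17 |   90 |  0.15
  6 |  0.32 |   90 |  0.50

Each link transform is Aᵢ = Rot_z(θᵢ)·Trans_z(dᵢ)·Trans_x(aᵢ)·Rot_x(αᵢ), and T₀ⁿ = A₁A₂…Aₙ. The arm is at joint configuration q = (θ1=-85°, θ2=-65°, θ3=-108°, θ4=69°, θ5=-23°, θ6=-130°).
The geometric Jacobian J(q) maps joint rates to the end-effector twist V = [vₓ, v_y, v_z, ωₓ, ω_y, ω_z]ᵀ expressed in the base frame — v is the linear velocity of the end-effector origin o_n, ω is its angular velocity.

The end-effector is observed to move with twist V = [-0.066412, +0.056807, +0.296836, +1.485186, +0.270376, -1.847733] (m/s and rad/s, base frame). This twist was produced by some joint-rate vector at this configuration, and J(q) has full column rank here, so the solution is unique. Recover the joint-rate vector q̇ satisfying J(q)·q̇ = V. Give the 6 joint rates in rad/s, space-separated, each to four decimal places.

-0.8270 -0.1420 0.5210 0.4590 0.9720 -0.8530

o_n = [-0.0436, -0.5435, 0.1502]
J₁: ẑ×o_n = [0.5435, -0.0436, 0.0000], ω = ẑ
J2: z=[-0.9962, -0.0872, 0.0000] o=[0.0549, -0.6276, 0.0000] → [-0.0131, 0.1496, -0.0924, -0.9962, -0.0872, 0.0000]
J3: z=[-0.0790, 0.9029, -0.4226] o=[0.0612, -0.6992, -0.1541] → [0.3405, 0.0683, 0.0823, -0.0790, 0.9029, -0.4226]
J4: z=[0.3429, -0.3735, -0.8619] o=[0.1829, -0.6715, -0.1177] → [0.0103, 0.1033, -0.0407, 0.3429, -0.3735, -0.8619]
J5: z=[0.8456, 0.5224, 0.1100] o=[0.2833, -0.8354, -0.1111] → [0.1044, -0.2569, 0.4176, 0.8456, 0.5224, 0.1100]
J6: z=[-0.4755, 0.6433, 0.6001] o=[0.4514, -0.8522, 0.0401] → [-0.1144, -0.2447, 0.1716, -0.4755, 0.6433, 0.6001]
q̇ = J⁺·V = [-0.8270, -0.1420, 0.5210, 0.4590, 0.9720, -0.8530]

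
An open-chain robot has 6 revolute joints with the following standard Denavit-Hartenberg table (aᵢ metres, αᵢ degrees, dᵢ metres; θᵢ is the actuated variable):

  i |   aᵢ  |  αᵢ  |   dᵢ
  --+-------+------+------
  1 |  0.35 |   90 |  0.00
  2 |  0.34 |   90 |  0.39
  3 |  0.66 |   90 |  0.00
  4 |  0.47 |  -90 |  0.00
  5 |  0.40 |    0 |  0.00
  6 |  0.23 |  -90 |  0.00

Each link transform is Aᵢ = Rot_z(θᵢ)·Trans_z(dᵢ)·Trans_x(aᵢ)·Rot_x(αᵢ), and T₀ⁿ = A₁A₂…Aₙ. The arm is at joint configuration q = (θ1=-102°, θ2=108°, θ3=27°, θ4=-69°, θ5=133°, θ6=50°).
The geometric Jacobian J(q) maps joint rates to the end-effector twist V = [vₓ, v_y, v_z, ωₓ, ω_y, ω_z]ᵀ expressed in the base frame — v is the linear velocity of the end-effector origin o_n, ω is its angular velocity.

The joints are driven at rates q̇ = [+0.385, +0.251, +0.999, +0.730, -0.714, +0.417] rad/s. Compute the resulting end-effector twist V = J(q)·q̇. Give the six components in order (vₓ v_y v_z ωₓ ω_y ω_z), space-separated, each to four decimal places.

o_n = [-0.9419, 0.0626, 0.7610]
J₁: ẑ×o_n = [-0.0626, -0.9419, 0.0000], ω = ẑ
J2: z=[-0.9781, 0.2079, 0.0000] o=[-0.0728, -0.3424, 0.0000] → [0.1582, 0.7444, -0.2154, -0.9781, 0.2079, 0.0000]
J3: z=[-0.1977, -0.9303, 0.3090] o=[-0.4324, -0.1585, 0.3234] → [-0.4755, -0.0709, -0.5176, -0.1977, -0.9303, 0.3090]
J4: z=[0.9007, -0.0480, 0.4318] o=[-0.6877, 0.0816, 0.8826] → [0.0140, -0.0002, -0.0293, 0.9007, -0.0480, 0.4318]
J5: z=[-0.4320, 0.0062, 0.9019] o=[-0.6661, 0.5510, 0.8898] → [0.4397, -0.3043, 0.2127, -0.4320, 0.0062, 0.9019]
J6: z=[-0.4320, 0.0062, 0.9019] o=[-0.9421, 0.2926, 0.7593] → [0.2074, 0.0010, 0.0994, -0.4320, 0.0062, 0.9019]
V = J·q̇ = [-0.6766, -0.0290, -0.7030, 0.3428, -0.9140, 0.7410]

-0.6766 -0.0290 -0.7030 0.3428 -0.9140 0.7410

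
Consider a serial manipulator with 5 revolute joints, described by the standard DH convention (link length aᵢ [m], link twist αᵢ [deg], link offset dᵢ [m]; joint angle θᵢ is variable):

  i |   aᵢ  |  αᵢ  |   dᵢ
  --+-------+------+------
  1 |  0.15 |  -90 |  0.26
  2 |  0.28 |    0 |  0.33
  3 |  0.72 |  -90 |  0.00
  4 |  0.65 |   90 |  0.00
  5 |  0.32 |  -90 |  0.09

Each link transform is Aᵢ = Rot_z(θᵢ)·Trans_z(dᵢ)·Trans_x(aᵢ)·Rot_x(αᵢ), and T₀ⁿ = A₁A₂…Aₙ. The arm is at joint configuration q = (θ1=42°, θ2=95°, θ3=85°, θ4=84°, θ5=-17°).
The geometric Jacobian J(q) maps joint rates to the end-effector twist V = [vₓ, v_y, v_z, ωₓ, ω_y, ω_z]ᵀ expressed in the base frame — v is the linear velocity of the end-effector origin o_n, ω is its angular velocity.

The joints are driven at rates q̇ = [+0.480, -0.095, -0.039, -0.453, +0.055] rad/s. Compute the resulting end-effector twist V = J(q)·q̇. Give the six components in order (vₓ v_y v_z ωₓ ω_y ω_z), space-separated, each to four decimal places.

0.1275 -0.2829 -0.1074 0.0452 -0.1319 0.0270

o_n = [-0.1734, -0.9788, -0.1125]
J₁: ẑ×o_n = [0.9788, -0.1734, 0.0000], ω = ẑ
J2: z=[-0.6691, 0.7431, 0.0000] o=[0.1115, 0.1004, 0.2600] → [-0.2768, -0.2492, 0.9338, -0.6691, 0.7431, 0.0000]
J3: z=[-0.6691, 0.7431, 0.0000] o=[-0.1275, 0.3293, -0.0189] → [-0.0695, -0.0626, 0.9094, -0.6691, 0.7431, 0.0000]
J4: z=[0.0000, 0.0000, 1.0000] o=[-0.6625, -0.1525, -0.0189] → [0.8263, 0.4891, -0.0000, 0.0000, 0.0000, 1.0000]
J5: z=[-0.8090, -0.5878, 0.0000] o=[-0.2805, -0.6784, -0.0189] → [0.0550, -0.0757, 0.3060, -0.8090, -0.5878, 0.0000]
V = J·q̇ = [0.1275, -0.2829, -0.1074, 0.0452, -0.1319, 0.0270]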